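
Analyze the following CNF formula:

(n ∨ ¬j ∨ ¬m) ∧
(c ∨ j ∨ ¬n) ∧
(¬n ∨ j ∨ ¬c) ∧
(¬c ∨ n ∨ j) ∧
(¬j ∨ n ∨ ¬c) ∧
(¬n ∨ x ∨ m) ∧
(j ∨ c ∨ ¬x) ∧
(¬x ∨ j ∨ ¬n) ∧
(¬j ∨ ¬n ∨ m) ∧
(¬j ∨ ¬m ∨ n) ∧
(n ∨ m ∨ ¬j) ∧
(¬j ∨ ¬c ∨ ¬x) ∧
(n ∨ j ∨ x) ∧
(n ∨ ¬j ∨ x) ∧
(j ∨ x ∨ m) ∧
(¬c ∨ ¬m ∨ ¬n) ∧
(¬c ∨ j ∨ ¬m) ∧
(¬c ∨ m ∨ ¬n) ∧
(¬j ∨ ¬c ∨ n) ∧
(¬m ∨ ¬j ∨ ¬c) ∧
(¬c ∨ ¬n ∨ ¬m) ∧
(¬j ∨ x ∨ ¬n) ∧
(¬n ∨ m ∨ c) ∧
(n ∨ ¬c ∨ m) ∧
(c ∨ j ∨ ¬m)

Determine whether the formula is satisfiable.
Yes

Yes, the formula is satisfiable.

One satisfying assignment is: c=False, m=True, x=True, j=True, n=True

Verification: With this assignment, all 25 clauses evaluate to true.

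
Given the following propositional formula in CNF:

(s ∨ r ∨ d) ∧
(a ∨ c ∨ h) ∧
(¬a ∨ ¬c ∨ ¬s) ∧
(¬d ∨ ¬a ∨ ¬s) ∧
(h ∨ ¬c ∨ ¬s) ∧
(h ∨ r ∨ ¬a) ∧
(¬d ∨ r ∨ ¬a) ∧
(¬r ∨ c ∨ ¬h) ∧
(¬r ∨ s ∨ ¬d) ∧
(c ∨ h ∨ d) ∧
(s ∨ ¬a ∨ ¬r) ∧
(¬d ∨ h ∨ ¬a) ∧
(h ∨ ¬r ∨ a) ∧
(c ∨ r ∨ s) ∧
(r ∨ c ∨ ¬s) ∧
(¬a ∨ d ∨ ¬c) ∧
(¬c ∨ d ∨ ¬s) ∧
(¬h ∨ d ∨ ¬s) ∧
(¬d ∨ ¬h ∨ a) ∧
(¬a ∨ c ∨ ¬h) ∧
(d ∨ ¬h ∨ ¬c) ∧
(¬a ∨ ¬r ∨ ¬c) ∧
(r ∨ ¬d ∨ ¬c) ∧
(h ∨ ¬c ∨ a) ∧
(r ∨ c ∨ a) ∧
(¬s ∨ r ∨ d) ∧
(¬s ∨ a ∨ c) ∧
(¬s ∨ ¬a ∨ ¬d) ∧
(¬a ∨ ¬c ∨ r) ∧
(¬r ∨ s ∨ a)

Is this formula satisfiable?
No

No, the formula is not satisfiable.

No assignment of truth values to the variables can make all 30 clauses true simultaneously.

The formula is UNSAT (unsatisfiable).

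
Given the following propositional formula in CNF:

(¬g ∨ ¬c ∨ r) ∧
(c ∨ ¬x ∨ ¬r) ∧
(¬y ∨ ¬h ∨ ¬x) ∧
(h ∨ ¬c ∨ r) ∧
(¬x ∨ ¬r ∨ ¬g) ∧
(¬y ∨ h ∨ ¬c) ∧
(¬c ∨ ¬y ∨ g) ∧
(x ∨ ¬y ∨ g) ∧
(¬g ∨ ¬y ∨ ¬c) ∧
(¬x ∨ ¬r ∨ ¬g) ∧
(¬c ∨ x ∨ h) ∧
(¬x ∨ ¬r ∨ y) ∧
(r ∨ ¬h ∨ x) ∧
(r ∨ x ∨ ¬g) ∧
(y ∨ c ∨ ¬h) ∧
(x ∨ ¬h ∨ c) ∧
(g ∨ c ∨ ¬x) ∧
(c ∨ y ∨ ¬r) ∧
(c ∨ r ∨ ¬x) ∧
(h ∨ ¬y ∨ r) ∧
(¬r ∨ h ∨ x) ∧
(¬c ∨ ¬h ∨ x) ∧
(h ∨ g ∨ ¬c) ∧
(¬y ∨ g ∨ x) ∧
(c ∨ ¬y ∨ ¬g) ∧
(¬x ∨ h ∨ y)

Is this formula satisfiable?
Yes

Yes, the formula is satisfiable.

One satisfying assignment is: r=False, c=False, h=False, g=False, y=False, x=False

Verification: With this assignment, all 26 clauses evaluate to true.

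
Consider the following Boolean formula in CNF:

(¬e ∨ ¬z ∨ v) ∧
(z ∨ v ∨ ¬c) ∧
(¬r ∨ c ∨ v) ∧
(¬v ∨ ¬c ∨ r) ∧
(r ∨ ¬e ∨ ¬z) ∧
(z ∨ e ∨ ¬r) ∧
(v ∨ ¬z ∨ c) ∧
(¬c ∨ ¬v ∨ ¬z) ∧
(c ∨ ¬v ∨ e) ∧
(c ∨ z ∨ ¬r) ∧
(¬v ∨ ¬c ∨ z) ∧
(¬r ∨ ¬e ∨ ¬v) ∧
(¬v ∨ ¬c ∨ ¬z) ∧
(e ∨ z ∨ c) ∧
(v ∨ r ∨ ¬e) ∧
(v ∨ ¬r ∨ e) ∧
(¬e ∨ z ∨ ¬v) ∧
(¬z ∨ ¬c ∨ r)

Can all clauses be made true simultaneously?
No

No, the formula is not satisfiable.

No assignment of truth values to the variables can make all 18 clauses true simultaneously.

The formula is UNSAT (unsatisfiable).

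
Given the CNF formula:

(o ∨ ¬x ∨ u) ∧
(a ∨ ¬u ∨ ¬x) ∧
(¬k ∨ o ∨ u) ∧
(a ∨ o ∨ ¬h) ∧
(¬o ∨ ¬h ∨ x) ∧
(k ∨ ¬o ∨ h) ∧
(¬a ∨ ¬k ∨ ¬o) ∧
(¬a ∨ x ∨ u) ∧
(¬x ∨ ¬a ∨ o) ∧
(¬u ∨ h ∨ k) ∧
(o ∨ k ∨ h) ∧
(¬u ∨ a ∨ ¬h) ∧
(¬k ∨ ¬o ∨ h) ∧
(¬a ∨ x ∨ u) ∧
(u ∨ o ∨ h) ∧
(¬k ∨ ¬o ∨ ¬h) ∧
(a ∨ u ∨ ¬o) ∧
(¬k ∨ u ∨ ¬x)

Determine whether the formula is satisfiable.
Yes

Yes, the formula is satisfiable.

One satisfying assignment is: u=True, k=False, o=False, a=True, h=True, x=False

Verification: With this assignment, all 18 clauses evaluate to true.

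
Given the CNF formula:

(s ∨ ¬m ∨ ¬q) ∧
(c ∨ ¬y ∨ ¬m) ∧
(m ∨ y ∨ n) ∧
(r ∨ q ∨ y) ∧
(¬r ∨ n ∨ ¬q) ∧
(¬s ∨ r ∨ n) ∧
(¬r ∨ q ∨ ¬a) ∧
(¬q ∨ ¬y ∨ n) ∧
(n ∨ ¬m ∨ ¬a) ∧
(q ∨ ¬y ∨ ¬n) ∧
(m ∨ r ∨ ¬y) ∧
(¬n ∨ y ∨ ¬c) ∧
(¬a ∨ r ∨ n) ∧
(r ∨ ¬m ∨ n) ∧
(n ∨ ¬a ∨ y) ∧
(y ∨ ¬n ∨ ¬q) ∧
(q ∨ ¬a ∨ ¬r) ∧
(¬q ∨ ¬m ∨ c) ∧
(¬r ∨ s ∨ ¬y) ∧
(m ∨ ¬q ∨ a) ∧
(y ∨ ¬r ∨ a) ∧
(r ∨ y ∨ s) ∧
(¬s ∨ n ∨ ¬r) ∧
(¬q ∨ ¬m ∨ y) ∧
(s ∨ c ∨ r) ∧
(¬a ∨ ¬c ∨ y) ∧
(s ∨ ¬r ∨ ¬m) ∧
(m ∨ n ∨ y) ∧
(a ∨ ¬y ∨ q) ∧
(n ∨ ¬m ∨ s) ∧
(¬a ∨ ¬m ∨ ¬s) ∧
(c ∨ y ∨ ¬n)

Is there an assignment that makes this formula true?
Yes

Yes, the formula is satisfiable.

One satisfying assignment is: n=True, c=True, q=True, m=True, a=False, s=True, y=True, r=True

Verification: With this assignment, all 32 clauses evaluate to true.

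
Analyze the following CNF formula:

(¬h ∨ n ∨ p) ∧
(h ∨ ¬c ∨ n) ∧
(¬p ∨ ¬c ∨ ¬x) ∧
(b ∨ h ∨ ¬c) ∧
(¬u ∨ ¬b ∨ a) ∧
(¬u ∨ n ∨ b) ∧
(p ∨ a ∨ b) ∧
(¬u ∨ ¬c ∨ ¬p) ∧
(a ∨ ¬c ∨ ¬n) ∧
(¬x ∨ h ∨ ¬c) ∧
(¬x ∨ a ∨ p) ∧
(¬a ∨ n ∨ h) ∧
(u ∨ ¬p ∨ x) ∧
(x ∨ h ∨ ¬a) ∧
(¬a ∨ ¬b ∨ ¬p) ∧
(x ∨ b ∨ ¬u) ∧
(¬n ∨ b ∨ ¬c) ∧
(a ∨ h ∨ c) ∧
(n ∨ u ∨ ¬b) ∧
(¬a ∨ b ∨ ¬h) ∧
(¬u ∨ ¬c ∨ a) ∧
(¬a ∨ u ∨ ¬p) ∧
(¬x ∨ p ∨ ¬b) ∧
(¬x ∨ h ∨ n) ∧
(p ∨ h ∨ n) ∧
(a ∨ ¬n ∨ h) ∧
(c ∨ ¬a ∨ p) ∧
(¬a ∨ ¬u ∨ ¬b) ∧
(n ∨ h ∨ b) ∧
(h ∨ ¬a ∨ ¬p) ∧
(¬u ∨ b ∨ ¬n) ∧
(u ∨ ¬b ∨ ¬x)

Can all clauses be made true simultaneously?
Yes

Yes, the formula is satisfiable.

One satisfying assignment is: x=True, h=True, b=False, u=False, n=False, c=False, a=False, p=True

Verification: With this assignment, all 32 clauses evaluate to true.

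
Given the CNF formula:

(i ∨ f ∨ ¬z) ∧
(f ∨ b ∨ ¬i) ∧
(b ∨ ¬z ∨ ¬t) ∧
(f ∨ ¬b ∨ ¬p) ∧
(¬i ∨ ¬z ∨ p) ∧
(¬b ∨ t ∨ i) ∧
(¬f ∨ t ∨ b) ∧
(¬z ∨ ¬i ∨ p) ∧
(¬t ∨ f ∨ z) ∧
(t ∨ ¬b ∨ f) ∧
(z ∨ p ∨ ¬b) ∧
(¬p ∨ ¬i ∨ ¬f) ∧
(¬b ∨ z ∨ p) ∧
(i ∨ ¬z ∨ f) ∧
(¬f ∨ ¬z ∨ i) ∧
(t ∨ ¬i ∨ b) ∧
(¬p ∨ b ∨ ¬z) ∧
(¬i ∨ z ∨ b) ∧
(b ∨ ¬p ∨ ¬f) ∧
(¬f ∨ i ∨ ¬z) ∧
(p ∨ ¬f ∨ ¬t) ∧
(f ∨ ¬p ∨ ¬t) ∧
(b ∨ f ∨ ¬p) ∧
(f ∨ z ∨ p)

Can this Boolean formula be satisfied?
Yes

Yes, the formula is satisfiable.

One satisfying assignment is: i=False, p=True, z=False, f=True, t=True, b=True

Verification: With this assignment, all 24 clauses evaluate to true.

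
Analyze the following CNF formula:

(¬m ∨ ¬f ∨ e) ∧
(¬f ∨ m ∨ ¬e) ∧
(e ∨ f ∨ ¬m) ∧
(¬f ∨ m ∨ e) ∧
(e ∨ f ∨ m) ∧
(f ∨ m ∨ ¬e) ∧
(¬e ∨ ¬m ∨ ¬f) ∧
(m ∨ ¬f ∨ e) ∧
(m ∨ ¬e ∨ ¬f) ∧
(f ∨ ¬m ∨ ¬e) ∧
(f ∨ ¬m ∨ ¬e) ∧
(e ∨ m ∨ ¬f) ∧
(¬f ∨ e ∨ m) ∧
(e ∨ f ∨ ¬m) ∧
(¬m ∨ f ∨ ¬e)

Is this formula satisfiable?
No

No, the formula is not satisfiable.

No assignment of truth values to the variables can make all 15 clauses true simultaneously.

The formula is UNSAT (unsatisfiable).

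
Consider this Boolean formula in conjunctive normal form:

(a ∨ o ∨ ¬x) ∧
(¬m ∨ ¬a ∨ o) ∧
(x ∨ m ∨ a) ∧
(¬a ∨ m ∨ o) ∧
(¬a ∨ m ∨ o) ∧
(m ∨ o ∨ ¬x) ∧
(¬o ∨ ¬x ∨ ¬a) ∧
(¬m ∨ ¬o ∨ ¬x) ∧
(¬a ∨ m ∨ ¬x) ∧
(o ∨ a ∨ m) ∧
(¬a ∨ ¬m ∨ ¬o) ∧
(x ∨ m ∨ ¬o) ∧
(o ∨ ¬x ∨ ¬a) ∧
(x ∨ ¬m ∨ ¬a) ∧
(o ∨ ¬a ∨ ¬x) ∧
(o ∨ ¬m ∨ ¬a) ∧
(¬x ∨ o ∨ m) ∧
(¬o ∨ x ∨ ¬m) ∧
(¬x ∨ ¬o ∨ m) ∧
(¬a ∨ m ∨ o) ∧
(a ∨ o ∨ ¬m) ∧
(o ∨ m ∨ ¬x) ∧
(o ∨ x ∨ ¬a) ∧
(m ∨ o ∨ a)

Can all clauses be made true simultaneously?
No

No, the formula is not satisfiable.

No assignment of truth values to the variables can make all 24 clauses true simultaneously.

The formula is UNSAT (unsatisfiable).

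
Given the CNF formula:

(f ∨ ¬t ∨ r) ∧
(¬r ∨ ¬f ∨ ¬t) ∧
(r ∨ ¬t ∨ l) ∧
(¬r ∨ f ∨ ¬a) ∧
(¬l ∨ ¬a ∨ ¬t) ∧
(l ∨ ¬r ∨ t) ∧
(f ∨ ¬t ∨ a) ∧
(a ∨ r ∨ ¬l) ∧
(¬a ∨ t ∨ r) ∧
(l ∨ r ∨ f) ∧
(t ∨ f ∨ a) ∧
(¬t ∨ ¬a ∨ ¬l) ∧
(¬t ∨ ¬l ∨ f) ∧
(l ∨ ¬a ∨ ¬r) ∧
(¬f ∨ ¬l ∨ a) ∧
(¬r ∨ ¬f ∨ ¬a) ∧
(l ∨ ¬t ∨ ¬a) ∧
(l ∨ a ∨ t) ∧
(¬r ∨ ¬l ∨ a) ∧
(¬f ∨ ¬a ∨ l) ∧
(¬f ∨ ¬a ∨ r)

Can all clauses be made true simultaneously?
No

No, the formula is not satisfiable.

No assignment of truth values to the variables can make all 21 clauses true simultaneously.

The formula is UNSAT (unsatisfiable).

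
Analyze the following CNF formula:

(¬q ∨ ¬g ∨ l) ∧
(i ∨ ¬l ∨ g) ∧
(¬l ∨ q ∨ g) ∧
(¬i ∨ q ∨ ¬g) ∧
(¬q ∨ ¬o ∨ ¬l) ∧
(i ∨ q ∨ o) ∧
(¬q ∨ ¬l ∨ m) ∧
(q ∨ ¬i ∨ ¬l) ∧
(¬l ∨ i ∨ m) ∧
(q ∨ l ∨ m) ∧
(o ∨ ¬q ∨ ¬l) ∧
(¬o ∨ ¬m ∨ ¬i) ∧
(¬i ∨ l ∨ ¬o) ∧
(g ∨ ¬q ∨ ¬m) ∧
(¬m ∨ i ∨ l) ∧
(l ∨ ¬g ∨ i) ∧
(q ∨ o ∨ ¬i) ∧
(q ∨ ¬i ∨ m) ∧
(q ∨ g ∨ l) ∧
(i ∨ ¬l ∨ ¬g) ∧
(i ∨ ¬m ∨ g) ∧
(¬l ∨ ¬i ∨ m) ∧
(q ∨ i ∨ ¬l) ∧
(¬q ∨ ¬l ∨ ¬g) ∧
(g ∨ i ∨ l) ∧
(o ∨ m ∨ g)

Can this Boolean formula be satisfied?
No

No, the formula is not satisfiable.

No assignment of truth values to the variables can make all 26 clauses true simultaneously.

The formula is UNSAT (unsatisfiable).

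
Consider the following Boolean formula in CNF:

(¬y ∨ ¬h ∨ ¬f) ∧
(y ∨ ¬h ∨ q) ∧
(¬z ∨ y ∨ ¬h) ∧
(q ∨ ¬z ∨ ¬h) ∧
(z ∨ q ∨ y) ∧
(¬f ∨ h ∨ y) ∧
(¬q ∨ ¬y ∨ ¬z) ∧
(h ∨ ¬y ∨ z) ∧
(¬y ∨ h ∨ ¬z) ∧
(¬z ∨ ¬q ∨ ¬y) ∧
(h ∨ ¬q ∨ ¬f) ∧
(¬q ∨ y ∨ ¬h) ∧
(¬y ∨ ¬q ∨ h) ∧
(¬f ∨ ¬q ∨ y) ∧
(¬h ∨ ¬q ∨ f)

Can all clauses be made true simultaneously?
Yes

Yes, the formula is satisfiable.

One satisfying assignment is: h=False, f=False, z=False, y=False, q=True

Verification: With this assignment, all 15 clauses evaluate to true.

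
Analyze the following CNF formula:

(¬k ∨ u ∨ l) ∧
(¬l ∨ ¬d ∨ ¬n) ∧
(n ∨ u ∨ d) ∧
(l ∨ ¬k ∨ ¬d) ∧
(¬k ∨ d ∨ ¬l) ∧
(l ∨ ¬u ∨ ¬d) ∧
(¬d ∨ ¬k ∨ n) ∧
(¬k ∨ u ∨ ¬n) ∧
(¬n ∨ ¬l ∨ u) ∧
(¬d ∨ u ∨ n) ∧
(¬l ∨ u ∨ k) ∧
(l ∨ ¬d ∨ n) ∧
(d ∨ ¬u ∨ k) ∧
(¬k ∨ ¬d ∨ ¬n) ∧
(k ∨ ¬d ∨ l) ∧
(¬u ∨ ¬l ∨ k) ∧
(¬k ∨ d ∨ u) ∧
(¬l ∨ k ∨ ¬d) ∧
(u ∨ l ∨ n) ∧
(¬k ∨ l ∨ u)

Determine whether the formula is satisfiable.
Yes

Yes, the formula is satisfiable.

One satisfying assignment is: u=True, l=False, d=False, k=True, n=False

Verification: With this assignment, all 20 clauses evaluate to true.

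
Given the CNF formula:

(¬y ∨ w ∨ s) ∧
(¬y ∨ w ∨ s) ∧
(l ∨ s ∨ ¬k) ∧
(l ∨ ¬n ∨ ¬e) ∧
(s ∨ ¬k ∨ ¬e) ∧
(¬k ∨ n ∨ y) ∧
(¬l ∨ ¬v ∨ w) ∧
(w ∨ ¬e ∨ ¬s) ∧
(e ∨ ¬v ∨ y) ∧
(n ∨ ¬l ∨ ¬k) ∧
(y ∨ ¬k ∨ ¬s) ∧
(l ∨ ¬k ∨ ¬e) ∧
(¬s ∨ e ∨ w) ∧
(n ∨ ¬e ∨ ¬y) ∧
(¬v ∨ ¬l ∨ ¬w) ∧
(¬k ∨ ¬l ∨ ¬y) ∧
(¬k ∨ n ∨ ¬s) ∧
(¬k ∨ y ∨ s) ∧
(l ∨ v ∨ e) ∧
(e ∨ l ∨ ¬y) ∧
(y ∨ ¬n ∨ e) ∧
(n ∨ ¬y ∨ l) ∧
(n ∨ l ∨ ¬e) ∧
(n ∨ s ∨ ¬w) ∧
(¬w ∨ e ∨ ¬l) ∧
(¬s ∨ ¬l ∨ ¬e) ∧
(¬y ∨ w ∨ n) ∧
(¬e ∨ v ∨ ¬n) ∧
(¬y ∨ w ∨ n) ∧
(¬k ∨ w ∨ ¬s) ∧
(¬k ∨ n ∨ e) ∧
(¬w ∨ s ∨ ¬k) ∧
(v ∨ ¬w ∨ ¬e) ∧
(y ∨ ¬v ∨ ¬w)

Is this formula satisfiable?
Yes

Yes, the formula is satisfiable.

One satisfying assignment is: v=False, s=False, e=False, w=False, y=False, k=False, l=True, n=False

Verification: With this assignment, all 34 clauses evaluate to true.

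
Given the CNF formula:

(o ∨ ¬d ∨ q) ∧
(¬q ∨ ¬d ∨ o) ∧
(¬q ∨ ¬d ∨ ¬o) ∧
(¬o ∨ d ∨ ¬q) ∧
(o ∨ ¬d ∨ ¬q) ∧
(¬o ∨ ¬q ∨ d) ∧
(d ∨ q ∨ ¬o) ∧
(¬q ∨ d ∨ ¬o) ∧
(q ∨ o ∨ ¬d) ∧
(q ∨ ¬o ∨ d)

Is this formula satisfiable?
Yes

Yes, the formula is satisfiable.

One satisfying assignment is: o=False, d=False, q=False

Verification: With this assignment, all 10 clauses evaluate to true.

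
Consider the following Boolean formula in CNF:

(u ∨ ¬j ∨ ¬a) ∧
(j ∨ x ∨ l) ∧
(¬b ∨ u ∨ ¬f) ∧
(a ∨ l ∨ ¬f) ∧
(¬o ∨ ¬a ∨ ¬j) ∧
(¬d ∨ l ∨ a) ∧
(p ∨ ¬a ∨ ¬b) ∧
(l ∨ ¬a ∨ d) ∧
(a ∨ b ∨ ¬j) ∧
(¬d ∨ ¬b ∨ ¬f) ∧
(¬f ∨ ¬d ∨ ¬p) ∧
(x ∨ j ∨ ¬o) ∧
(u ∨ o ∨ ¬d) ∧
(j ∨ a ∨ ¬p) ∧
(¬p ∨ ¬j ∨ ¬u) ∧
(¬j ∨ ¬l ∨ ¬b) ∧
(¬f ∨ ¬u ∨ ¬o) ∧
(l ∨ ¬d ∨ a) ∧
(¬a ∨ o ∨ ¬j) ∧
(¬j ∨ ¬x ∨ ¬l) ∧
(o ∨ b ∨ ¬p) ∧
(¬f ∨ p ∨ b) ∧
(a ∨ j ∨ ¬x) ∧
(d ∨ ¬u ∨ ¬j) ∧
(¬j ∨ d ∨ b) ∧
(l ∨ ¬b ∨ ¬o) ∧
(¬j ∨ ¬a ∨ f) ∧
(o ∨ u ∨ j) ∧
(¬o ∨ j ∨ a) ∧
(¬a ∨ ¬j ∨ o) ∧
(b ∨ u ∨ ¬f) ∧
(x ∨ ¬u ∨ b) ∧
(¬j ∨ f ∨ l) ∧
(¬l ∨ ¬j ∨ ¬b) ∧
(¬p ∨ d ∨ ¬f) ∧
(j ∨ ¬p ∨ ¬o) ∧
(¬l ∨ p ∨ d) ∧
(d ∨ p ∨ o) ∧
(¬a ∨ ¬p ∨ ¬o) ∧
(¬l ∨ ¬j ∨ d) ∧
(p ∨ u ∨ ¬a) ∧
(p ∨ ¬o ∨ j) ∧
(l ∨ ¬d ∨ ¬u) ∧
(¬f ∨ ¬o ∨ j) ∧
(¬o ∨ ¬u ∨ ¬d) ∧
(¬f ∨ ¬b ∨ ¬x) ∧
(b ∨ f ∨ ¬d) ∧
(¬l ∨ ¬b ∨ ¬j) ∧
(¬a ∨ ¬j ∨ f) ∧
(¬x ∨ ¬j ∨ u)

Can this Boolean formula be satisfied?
Yes

Yes, the formula is satisfiable.

One satisfying assignment is: o=False, d=True, j=False, a=False, p=False, l=True, f=False, b=True, u=True, x=False

Verification: With this assignment, all 50 clauses evaluate to true.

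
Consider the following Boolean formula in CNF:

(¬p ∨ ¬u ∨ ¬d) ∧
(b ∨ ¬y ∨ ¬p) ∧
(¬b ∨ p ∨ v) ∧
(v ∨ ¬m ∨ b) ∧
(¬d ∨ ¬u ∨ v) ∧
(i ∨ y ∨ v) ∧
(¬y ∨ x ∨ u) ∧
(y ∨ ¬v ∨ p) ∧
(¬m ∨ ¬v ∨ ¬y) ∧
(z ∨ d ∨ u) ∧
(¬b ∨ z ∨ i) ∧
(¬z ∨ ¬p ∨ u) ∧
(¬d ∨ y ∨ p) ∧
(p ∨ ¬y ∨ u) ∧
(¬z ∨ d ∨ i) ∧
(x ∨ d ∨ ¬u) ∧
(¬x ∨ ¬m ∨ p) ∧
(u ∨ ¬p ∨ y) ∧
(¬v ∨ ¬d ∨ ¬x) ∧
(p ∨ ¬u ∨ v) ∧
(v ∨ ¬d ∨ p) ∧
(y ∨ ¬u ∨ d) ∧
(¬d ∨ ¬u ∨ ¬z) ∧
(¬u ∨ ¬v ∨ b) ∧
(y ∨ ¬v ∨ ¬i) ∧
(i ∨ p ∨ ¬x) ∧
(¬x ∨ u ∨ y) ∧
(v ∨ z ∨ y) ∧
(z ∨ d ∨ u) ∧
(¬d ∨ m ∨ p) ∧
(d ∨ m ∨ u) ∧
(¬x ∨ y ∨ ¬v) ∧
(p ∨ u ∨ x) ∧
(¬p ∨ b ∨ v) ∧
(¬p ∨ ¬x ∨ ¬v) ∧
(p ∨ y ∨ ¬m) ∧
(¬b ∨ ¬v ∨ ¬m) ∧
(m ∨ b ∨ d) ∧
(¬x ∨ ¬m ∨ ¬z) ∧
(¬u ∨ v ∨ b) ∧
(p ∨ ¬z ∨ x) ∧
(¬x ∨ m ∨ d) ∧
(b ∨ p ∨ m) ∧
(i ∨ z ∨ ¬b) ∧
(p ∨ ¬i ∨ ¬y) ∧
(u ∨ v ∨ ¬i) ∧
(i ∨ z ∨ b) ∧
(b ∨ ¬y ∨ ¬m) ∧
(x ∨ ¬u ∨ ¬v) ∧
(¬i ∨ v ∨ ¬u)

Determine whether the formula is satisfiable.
No

No, the formula is not satisfiable.

No assignment of truth values to the variables can make all 50 clauses true simultaneously.

The formula is UNSAT (unsatisfiable).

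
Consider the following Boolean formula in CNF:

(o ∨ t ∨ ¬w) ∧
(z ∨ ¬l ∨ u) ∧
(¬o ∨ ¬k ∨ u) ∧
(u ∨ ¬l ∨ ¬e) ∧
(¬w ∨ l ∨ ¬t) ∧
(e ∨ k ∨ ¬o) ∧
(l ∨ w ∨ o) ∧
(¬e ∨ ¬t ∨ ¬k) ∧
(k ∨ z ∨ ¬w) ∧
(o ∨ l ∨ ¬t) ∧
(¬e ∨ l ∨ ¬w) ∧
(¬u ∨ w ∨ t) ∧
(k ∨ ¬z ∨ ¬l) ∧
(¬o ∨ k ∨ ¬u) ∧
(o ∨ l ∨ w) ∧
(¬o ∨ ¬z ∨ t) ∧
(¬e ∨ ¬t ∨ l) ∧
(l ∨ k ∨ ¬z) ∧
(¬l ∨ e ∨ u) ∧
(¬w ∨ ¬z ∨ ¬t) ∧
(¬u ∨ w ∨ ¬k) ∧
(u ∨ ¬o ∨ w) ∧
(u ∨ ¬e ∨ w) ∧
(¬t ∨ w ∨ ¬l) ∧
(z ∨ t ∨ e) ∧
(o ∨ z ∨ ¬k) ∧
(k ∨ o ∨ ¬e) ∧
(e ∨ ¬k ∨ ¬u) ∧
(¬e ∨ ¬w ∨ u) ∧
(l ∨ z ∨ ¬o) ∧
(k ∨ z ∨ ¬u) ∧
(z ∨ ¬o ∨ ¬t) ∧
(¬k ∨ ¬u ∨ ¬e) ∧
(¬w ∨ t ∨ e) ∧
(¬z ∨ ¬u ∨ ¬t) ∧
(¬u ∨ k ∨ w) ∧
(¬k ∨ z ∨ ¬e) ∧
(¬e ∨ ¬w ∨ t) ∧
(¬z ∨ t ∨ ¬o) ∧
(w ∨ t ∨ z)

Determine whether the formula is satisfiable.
No

No, the formula is not satisfiable.

No assignment of truth values to the variables can make all 40 clauses true simultaneously.

The formula is UNSAT (unsatisfiable).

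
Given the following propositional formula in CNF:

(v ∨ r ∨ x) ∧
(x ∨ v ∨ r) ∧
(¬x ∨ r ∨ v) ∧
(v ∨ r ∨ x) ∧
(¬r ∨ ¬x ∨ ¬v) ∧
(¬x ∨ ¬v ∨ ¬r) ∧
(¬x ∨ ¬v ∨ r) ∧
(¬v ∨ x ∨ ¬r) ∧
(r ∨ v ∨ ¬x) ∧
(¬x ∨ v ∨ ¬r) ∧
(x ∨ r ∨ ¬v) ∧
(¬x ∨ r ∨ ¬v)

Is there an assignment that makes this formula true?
Yes

Yes, the formula is satisfiable.

One satisfying assignment is: r=True, x=False, v=False

Verification: With this assignment, all 12 clauses evaluate to true.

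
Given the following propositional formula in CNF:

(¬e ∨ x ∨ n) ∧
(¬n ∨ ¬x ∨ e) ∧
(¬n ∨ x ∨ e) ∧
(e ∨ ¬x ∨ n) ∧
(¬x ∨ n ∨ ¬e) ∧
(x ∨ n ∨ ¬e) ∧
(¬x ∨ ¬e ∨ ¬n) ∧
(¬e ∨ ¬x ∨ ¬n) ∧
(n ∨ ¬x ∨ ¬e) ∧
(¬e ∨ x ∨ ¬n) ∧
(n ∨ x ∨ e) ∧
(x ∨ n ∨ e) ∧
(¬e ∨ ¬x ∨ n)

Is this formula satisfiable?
No

No, the formula is not satisfiable.

No assignment of truth values to the variables can make all 13 clauses true simultaneously.

The formula is UNSAT (unsatisfiable).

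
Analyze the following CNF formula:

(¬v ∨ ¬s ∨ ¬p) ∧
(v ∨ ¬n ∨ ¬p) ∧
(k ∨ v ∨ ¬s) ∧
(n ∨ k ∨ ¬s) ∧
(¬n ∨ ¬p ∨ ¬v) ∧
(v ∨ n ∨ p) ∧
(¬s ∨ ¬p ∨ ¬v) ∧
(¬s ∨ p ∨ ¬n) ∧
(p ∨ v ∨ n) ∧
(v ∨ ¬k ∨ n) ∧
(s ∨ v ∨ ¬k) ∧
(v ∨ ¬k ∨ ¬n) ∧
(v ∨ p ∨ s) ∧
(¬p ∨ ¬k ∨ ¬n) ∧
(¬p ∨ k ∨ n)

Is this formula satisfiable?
Yes

Yes, the formula is satisfiable.

One satisfying assignment is: n=False, s=False, k=False, p=False, v=True

Verification: With this assignment, all 15 clauses evaluate to true.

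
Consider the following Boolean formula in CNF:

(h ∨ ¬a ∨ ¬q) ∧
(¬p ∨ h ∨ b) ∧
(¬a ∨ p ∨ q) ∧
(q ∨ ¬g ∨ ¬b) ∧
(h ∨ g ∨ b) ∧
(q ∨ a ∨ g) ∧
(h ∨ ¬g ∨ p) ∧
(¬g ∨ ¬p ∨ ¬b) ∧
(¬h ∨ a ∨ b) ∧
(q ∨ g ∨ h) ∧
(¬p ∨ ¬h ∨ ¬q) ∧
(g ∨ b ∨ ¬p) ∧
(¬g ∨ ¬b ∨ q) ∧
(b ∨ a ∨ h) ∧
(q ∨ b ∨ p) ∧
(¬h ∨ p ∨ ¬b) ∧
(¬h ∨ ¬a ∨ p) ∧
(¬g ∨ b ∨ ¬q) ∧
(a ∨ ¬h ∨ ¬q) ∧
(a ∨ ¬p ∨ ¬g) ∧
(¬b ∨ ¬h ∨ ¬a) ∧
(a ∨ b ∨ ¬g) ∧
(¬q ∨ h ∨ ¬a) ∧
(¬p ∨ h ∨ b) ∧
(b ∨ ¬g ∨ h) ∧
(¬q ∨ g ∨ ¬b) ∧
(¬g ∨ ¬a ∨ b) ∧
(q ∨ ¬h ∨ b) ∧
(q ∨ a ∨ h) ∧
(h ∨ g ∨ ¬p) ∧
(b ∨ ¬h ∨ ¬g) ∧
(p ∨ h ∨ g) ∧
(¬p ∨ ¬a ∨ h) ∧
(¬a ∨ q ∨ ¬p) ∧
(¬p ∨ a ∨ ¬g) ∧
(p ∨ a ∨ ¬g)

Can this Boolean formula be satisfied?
No

No, the formula is not satisfiable.

No assignment of truth values to the variables can make all 36 clauses true simultaneously.

The formula is UNSAT (unsatisfiable).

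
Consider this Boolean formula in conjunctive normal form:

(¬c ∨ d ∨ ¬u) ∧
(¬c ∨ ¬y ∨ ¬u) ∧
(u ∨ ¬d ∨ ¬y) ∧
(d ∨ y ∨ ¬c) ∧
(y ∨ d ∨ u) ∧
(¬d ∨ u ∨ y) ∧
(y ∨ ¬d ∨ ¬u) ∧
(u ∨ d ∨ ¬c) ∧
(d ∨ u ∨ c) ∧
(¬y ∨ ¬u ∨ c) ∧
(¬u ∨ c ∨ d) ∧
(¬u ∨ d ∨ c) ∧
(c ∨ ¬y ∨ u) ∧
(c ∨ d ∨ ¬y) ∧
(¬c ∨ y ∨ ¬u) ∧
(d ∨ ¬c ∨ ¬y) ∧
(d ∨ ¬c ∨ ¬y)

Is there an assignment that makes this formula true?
No

No, the formula is not satisfiable.

No assignment of truth values to the variables can make all 17 clauses true simultaneously.

The formula is UNSAT (unsatisfiable).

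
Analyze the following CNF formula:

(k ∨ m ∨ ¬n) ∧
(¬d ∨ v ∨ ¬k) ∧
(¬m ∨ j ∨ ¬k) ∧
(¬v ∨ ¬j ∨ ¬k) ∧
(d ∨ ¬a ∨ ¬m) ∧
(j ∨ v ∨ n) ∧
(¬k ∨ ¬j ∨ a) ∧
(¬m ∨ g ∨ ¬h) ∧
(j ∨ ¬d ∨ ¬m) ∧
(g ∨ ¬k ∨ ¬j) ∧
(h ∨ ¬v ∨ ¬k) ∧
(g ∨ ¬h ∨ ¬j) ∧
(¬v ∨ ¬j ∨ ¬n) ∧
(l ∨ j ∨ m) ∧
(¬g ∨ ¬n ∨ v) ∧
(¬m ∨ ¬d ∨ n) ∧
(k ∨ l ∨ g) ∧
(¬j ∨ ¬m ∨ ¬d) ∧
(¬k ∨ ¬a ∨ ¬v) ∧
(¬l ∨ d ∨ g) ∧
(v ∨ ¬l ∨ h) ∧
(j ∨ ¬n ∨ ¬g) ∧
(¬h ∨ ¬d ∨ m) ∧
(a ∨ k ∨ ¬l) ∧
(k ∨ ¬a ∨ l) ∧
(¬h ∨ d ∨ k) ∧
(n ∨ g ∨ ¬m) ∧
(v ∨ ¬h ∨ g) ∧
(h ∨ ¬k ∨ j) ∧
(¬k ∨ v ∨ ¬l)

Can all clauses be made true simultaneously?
Yes

Yes, the formula is satisfiable.

One satisfying assignment is: m=False, l=True, j=True, h=False, a=True, v=True, n=False, d=True, k=False, g=False

Verification: With this assignment, all 30 clauses evaluate to true.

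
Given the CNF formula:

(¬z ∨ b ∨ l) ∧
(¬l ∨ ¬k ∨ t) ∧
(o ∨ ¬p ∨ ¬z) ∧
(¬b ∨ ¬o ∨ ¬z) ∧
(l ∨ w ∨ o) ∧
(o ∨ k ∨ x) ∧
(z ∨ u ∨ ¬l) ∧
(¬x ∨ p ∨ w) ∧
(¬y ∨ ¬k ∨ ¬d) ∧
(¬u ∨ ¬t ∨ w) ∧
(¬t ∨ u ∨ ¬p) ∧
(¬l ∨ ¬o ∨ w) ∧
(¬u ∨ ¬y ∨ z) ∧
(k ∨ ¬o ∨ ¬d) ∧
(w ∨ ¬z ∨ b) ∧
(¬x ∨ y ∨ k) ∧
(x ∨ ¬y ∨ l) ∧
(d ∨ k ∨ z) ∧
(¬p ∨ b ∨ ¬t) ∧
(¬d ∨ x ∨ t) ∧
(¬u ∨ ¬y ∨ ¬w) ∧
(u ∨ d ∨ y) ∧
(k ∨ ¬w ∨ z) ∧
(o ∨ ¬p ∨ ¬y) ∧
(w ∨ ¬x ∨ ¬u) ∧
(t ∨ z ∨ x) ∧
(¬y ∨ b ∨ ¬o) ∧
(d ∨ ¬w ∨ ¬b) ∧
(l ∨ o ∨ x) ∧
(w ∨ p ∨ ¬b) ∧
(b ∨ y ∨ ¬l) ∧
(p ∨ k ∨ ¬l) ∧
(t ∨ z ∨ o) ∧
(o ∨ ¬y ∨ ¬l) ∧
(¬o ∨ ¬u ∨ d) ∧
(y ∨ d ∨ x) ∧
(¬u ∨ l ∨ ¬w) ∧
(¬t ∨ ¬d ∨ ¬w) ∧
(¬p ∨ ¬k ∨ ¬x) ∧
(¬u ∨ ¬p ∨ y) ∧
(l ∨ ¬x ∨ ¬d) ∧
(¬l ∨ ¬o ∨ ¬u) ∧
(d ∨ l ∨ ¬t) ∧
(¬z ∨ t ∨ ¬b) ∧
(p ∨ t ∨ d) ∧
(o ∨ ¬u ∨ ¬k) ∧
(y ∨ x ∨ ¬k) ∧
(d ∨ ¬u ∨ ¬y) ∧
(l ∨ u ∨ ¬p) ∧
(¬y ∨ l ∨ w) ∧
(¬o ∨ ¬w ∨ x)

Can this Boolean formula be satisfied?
No

No, the formula is not satisfiable.

No assignment of truth values to the variables can make all 51 clauses true simultaneously.

The formula is UNSAT (unsatisfiable).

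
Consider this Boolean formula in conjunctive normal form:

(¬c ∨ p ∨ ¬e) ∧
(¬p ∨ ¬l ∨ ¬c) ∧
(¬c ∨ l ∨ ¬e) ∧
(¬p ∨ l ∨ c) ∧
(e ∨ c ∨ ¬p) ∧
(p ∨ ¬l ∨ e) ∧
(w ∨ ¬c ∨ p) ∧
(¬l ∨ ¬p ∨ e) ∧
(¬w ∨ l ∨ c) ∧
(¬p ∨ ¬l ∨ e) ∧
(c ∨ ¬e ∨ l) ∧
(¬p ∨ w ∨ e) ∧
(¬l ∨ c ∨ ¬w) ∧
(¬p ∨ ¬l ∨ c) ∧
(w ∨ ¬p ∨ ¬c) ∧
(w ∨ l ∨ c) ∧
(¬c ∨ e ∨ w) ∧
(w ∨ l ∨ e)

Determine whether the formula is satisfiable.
Yes

Yes, the formula is satisfiable.

One satisfying assignment is: c=False, w=False, e=True, l=True, p=False

Verification: With this assignment, all 18 clauses evaluate to true.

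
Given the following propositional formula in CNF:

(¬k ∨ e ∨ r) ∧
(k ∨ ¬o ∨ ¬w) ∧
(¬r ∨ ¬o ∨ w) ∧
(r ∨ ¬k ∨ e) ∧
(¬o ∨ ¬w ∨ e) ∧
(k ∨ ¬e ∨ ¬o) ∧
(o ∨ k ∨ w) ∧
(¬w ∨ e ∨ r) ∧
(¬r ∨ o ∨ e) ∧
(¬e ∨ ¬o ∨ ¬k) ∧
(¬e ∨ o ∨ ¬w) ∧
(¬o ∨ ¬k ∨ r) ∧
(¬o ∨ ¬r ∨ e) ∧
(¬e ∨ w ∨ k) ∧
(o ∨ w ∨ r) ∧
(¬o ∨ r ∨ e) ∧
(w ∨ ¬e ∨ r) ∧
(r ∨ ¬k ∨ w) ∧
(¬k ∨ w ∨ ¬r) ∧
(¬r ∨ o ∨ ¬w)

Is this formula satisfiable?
No

No, the formula is not satisfiable.

No assignment of truth values to the variables can make all 20 clauses true simultaneously.

The formula is UNSAT (unsatisfiable).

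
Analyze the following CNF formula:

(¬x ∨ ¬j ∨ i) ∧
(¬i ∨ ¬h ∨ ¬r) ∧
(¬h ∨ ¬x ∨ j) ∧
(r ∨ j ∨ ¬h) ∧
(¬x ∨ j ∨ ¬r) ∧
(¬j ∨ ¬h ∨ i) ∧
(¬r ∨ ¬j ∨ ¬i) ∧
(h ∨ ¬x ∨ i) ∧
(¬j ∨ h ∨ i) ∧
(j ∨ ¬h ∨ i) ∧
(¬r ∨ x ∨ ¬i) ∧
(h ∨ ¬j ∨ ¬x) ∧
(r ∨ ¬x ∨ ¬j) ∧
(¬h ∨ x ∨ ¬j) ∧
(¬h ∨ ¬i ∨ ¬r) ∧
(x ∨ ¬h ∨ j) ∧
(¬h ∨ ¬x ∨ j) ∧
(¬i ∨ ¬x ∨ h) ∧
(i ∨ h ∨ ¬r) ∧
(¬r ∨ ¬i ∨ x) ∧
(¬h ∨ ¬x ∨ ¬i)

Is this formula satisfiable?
Yes

Yes, the formula is satisfiable.

One satisfying assignment is: x=False, i=False, j=False, h=False, r=False

Verification: With this assignment, all 21 clauses evaluate to true.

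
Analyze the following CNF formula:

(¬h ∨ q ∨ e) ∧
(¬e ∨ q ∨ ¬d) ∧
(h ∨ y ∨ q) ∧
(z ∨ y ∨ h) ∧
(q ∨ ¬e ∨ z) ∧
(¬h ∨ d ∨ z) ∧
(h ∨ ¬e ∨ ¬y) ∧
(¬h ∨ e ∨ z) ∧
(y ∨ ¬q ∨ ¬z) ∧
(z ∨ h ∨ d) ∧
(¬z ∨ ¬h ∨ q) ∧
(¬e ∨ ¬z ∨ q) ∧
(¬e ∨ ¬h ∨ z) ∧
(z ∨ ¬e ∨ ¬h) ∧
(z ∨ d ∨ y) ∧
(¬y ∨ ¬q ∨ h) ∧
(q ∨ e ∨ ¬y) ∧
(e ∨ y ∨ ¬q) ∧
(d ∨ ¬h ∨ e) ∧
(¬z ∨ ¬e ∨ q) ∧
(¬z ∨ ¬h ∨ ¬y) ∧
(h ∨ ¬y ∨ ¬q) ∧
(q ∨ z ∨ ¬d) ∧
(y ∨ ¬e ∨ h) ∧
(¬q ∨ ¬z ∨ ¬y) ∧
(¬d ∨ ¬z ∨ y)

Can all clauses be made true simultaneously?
No

No, the formula is not satisfiable.

No assignment of truth values to the variables can make all 26 clauses true simultaneously.

The formula is UNSAT (unsatisfiable).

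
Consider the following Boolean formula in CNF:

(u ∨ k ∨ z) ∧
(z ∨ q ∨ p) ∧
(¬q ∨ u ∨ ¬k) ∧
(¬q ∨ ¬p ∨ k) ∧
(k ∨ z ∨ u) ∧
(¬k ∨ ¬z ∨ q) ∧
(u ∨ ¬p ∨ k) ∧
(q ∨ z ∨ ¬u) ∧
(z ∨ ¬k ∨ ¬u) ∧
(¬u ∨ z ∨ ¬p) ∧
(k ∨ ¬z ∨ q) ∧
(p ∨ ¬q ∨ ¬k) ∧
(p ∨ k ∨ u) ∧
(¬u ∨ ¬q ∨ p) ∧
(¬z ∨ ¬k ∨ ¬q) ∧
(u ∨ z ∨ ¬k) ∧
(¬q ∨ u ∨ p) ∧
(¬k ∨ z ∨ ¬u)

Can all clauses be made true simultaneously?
No

No, the formula is not satisfiable.

No assignment of truth values to the variables can make all 18 clauses true simultaneously.

The formula is UNSAT (unsatisfiable).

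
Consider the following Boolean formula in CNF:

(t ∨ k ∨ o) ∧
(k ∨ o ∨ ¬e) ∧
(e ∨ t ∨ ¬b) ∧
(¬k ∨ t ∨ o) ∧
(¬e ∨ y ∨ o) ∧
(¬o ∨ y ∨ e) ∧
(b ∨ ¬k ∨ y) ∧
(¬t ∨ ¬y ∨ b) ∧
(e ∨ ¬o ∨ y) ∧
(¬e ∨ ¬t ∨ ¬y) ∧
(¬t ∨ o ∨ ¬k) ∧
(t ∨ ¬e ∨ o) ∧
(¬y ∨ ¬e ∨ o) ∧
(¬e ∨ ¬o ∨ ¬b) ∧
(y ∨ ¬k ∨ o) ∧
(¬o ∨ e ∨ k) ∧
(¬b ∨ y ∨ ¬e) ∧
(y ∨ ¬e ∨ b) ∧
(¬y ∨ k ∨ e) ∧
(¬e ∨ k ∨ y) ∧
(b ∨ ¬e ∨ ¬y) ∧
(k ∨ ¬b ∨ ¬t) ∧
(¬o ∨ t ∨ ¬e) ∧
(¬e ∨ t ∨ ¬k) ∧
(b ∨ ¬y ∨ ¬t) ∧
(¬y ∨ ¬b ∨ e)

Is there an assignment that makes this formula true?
Yes

Yes, the formula is satisfiable.

One satisfying assignment is: t=True, k=False, e=False, b=False, y=False, o=False

Verification: With this assignment, all 26 clauses evaluate to true.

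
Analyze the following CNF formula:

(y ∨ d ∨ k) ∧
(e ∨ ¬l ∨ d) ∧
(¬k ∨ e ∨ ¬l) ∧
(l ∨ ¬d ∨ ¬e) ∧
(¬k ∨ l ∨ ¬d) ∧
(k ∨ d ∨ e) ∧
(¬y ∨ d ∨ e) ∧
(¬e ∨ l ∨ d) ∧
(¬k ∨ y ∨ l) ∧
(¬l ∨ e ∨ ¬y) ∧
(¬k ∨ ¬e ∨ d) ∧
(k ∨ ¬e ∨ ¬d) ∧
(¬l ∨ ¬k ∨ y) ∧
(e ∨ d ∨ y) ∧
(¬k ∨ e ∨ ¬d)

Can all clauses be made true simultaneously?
Yes

Yes, the formula is satisfiable.

One satisfying assignment is: l=True, e=True, y=True, k=False, d=False

Verification: With this assignment, all 15 clauses evaluate to true.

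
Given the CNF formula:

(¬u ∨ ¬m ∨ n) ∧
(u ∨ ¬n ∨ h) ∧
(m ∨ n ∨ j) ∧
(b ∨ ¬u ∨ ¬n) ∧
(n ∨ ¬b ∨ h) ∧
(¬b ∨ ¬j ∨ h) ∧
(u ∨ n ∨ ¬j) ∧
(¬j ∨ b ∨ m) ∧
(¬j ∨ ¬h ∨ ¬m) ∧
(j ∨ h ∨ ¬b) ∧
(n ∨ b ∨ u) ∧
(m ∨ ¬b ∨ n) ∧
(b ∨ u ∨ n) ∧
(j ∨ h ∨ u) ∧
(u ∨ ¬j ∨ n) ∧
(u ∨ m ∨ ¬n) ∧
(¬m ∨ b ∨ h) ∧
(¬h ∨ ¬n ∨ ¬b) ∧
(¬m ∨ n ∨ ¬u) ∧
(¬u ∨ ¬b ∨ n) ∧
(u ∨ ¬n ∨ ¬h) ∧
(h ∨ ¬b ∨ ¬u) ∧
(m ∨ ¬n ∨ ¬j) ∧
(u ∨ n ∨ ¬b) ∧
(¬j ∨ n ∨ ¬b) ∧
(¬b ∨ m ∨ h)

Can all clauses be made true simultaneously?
No

No, the formula is not satisfiable.

No assignment of truth values to the variables can make all 26 clauses true simultaneously.

The formula is UNSAT (unsatisfiable).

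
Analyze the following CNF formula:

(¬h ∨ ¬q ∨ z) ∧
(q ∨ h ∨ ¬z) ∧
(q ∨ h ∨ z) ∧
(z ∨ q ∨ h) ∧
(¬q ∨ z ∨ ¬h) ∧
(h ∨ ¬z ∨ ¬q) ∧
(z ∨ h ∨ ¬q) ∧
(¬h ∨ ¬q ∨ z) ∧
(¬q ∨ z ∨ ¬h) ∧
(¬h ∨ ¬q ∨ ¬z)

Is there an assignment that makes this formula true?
Yes

Yes, the formula is satisfiable.

One satisfying assignment is: h=True, q=False, z=False

Verification: With this assignment, all 10 clauses evaluate to true.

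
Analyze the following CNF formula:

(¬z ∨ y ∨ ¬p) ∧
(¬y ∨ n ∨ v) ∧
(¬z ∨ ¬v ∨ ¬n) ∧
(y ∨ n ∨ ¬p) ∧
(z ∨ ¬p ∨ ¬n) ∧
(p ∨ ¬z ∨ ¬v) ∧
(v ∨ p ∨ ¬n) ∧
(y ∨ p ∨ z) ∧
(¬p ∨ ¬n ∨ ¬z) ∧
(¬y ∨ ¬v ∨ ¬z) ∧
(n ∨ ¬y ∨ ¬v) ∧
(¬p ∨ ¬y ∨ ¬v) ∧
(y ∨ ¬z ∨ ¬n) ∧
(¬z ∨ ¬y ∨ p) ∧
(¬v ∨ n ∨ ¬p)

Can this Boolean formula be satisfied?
Yes

Yes, the formula is satisfiable.

One satisfying assignment is: z=False, n=True, y=True, p=False, v=True

Verification: With this assignment, all 15 clauses evaluate to true.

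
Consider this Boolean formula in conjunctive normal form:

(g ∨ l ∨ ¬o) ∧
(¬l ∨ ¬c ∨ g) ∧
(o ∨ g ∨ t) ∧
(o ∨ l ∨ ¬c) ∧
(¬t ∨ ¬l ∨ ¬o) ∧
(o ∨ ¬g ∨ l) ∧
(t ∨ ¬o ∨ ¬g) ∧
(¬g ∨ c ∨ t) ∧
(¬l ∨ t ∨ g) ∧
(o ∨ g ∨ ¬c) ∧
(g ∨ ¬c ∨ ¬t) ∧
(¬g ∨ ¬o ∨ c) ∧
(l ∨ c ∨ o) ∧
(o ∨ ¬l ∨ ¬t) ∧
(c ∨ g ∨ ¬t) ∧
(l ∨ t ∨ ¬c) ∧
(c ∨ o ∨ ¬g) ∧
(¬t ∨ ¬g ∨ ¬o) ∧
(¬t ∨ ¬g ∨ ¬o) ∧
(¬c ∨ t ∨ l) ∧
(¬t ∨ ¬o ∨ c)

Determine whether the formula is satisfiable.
Yes

Yes, the formula is satisfiable.

One satisfying assignment is: o=False, g=True, t=False, c=True, l=True

Verification: With this assignment, all 21 clauses evaluate to true.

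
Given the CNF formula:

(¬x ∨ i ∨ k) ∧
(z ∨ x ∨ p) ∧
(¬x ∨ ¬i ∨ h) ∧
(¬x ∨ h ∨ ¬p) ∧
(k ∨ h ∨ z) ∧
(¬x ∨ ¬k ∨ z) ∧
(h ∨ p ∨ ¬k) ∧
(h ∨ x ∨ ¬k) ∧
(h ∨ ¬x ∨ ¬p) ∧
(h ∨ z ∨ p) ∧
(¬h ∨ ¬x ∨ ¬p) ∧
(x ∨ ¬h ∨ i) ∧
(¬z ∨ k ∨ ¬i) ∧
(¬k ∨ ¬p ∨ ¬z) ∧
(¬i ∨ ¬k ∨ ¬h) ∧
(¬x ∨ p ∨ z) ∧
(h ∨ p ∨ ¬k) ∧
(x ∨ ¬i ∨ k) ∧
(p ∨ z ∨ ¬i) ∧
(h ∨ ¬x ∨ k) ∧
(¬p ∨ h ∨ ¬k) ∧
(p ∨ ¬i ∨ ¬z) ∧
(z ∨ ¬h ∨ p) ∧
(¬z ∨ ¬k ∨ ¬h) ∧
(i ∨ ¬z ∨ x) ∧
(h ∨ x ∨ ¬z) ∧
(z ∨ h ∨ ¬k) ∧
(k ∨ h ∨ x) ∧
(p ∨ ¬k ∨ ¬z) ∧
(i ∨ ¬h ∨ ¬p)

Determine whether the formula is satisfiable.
No

No, the formula is not satisfiable.

No assignment of truth values to the variables can make all 30 clauses true simultaneously.

The formula is UNSAT (unsatisfiable).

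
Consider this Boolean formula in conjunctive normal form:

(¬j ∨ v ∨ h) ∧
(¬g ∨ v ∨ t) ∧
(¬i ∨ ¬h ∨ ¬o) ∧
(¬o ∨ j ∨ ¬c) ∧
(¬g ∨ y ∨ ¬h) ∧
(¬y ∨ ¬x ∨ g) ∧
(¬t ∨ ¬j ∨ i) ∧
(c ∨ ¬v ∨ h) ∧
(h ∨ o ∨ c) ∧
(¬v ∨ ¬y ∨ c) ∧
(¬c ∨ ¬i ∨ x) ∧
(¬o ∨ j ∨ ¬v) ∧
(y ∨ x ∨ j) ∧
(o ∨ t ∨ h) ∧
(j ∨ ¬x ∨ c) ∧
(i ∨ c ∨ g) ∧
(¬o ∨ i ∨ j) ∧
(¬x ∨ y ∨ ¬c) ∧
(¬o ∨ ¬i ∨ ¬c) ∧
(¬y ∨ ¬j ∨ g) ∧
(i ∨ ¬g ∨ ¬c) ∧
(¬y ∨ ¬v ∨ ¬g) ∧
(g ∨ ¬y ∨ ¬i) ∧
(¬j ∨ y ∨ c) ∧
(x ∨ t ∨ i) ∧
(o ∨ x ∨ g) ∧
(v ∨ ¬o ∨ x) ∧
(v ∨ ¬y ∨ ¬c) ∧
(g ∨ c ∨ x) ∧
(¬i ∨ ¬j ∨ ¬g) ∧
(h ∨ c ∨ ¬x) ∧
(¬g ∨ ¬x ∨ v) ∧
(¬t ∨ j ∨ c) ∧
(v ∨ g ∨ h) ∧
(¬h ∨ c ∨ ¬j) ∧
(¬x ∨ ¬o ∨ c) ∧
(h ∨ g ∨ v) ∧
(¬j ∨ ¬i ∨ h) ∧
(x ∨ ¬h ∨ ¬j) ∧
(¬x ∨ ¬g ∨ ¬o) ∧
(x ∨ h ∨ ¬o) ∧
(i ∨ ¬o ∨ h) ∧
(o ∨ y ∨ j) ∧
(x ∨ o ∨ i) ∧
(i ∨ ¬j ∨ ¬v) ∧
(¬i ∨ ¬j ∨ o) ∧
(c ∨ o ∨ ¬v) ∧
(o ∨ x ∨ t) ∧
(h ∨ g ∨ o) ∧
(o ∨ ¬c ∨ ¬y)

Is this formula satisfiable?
No

No, the formula is not satisfiable.

No assignment of truth values to the variables can make all 50 clauses true simultaneously.

The formula is UNSAT (unsatisfiable).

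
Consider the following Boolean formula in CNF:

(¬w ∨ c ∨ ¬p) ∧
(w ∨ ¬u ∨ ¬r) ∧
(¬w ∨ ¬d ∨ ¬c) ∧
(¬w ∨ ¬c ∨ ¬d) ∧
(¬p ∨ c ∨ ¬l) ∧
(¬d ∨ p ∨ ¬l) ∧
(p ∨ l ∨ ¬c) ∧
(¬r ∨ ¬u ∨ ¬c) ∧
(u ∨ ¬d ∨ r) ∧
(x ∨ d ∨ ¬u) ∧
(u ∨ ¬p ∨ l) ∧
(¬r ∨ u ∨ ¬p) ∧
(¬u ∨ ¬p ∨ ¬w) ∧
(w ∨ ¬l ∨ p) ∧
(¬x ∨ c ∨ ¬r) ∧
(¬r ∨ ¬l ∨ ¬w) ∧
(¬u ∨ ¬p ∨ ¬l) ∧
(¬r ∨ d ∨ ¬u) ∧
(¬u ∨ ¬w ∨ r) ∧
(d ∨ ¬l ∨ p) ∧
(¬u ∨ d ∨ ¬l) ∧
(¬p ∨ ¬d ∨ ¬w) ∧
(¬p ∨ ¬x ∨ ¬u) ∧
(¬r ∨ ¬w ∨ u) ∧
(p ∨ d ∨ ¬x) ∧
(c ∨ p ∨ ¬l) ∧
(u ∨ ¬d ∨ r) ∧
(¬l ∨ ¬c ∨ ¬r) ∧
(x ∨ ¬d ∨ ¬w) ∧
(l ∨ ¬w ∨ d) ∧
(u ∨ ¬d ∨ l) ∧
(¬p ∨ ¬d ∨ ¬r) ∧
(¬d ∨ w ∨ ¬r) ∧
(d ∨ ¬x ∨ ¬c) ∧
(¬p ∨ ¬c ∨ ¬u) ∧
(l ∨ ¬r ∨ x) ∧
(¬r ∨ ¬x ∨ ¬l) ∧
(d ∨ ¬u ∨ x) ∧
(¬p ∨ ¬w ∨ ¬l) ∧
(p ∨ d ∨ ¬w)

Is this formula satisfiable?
Yes

Yes, the formula is satisfiable.

One satisfying assignment is: w=False, l=False, d=False, c=False, u=False, r=False, x=False, p=False

Verification: With this assignment, all 40 clauses evaluate to true.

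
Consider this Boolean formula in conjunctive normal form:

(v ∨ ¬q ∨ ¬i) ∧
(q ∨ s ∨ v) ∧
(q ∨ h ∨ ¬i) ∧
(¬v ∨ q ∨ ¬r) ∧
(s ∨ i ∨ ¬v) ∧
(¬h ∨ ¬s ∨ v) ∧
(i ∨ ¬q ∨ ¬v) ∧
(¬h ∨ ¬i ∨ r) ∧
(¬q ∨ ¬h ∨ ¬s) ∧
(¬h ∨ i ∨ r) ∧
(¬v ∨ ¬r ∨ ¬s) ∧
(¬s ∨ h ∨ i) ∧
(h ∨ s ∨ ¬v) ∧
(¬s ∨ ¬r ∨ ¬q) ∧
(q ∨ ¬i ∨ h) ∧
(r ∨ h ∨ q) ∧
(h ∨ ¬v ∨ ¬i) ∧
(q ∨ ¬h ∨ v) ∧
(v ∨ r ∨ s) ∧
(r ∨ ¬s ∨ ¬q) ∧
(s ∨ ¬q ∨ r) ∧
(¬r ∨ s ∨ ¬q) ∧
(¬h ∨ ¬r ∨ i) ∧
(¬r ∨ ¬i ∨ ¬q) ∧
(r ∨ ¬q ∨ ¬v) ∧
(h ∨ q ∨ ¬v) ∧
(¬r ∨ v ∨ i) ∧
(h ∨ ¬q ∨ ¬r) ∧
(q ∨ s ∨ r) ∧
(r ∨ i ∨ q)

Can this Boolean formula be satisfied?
No

No, the formula is not satisfiable.

No assignment of truth values to the variables can make all 30 clauses true simultaneously.

The formula is UNSAT (unsatisfiable).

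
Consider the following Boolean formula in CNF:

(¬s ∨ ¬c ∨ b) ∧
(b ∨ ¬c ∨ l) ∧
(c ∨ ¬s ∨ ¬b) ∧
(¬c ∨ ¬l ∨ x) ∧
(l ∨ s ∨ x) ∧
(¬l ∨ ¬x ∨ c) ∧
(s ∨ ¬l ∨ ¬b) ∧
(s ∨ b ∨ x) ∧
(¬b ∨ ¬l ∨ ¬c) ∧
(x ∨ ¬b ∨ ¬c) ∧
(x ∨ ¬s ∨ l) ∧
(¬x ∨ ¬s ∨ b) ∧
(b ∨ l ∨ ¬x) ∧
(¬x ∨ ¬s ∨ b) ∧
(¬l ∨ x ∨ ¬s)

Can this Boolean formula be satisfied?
Yes

Yes, the formula is satisfiable.

One satisfying assignment is: c=True, x=True, l=True, b=False, s=False

Verification: With this assignment, all 15 clauses evaluate to true.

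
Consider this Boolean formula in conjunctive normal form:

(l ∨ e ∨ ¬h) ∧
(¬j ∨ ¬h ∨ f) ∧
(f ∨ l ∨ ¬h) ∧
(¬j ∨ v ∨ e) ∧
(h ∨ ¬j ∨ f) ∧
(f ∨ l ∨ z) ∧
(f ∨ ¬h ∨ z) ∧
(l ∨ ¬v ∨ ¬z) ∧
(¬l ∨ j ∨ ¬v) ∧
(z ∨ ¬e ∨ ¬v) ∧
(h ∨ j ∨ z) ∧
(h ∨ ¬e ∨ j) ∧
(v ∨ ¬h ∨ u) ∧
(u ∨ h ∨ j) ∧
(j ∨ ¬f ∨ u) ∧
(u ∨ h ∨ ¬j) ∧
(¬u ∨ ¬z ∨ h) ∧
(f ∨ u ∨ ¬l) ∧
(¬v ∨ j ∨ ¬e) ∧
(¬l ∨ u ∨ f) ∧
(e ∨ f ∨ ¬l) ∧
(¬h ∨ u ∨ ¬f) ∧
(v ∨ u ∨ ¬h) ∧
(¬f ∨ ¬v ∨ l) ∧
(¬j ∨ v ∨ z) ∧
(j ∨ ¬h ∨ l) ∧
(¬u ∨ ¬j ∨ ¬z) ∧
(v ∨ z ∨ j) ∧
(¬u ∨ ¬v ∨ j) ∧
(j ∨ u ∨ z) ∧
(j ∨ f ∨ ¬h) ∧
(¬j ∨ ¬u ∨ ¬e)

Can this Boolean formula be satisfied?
Yes

Yes, the formula is satisfiable.

One satisfying assignment is: f=True, l=True, h=True, j=False, u=True, z=True, e=False, v=False

Verification: With this assignment, all 32 clauses evaluate to true.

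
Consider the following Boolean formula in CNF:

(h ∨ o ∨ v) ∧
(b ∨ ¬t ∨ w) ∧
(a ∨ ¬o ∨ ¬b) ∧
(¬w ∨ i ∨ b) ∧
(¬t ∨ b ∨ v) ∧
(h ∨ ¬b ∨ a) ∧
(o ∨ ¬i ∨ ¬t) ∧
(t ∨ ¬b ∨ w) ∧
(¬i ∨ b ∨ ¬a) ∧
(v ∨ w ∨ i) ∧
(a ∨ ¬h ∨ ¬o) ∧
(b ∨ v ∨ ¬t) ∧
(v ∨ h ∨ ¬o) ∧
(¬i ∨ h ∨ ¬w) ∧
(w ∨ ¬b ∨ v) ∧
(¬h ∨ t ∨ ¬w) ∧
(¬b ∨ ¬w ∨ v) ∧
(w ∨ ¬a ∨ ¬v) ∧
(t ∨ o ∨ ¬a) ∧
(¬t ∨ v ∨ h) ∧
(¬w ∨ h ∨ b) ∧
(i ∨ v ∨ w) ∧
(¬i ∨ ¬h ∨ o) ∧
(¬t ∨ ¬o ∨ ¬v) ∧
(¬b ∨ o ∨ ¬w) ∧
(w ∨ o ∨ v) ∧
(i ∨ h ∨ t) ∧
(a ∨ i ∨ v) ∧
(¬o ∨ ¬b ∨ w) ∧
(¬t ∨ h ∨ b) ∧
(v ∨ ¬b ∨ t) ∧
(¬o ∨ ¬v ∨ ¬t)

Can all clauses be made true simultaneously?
Yes

Yes, the formula is satisfiable.

One satisfying assignment is: a=False, b=False, w=False, v=True, o=False, h=True, t=False, i=False

Verification: With this assignment, all 32 clauses evaluate to true.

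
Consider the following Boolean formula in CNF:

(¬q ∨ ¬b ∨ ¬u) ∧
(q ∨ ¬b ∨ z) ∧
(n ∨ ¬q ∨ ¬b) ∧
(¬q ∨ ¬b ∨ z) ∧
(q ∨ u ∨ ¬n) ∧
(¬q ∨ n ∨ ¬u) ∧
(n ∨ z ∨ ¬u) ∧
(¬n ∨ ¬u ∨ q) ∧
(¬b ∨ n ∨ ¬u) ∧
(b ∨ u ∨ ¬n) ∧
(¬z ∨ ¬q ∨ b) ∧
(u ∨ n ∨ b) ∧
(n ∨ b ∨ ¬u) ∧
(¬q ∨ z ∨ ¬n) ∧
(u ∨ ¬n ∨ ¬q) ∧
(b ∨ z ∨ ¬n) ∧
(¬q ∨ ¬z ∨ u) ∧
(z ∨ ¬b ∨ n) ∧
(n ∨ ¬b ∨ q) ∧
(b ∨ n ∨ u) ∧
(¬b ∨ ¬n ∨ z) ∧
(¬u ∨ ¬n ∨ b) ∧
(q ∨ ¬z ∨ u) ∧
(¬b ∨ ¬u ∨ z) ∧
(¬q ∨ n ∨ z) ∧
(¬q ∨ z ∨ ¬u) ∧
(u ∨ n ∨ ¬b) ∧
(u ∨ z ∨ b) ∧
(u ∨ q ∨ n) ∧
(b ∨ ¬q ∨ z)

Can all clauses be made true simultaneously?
No

No, the formula is not satisfiable.

No assignment of truth values to the variables can make all 30 clauses true simultaneously.

The formula is UNSAT (unsatisfiable).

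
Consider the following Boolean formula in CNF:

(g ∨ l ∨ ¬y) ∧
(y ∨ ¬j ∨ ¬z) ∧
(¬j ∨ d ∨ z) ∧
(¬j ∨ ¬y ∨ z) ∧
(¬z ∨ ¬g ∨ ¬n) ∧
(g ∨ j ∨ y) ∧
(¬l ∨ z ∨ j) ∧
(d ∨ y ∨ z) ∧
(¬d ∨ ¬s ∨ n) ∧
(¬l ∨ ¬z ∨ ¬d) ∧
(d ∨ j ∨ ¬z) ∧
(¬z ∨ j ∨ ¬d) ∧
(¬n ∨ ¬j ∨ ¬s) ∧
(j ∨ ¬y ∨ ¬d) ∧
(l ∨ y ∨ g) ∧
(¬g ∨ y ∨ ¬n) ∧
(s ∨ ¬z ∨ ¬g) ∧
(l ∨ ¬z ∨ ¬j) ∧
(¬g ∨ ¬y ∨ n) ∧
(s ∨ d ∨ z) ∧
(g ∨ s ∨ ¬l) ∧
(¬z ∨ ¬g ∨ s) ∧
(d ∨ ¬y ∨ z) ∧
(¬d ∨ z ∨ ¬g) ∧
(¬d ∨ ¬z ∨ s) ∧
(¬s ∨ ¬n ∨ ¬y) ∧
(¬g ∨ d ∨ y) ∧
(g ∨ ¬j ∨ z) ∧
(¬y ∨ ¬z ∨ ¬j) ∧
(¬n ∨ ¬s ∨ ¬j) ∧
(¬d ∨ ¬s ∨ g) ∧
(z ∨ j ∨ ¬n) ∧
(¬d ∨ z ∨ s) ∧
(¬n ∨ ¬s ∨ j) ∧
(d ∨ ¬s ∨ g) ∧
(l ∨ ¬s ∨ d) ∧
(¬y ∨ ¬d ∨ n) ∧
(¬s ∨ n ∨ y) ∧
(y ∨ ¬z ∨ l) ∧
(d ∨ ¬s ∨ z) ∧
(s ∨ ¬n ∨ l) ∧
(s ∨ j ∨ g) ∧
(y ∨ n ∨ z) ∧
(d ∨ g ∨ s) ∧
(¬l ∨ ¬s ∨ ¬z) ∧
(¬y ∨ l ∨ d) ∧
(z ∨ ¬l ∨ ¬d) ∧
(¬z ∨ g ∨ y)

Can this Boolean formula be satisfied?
No

No, the formula is not satisfiable.

No assignment of truth values to the variables can make all 48 clauses true simultaneously.

The formula is UNSAT (unsatisfiable).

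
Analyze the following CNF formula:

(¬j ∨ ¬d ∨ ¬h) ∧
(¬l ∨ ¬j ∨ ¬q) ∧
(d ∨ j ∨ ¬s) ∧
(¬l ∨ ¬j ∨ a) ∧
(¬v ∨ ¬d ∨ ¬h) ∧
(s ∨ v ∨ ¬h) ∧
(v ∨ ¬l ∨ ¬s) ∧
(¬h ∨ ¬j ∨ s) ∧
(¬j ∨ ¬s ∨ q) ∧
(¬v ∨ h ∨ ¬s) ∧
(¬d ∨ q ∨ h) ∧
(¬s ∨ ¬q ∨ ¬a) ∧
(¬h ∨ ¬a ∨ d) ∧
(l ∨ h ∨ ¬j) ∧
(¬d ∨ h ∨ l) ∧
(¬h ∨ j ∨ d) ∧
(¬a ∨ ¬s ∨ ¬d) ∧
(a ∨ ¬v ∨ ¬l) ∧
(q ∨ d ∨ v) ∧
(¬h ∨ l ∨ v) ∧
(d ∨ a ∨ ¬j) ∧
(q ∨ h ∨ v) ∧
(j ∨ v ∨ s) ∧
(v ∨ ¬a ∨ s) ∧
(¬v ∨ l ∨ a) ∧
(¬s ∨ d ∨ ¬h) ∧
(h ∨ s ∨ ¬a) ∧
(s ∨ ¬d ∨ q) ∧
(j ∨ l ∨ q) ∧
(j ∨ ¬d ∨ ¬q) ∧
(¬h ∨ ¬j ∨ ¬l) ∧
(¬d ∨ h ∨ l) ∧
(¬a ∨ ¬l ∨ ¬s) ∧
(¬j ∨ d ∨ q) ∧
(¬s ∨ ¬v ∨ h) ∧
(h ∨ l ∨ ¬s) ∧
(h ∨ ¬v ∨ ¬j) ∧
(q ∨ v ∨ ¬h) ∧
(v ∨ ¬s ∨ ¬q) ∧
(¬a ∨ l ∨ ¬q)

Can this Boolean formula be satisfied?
No

No, the formula is not satisfiable.

No assignment of truth values to the variables can make all 40 clauses true simultaneously.

The formula is UNSAT (unsatisfiable).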